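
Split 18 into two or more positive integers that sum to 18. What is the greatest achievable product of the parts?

729

Fill f[k] for k=2..18: at each k try every first piece i and multiply by the better of (k−i) uncut or f[k−i].
Small cases: f[2]=1, f[3]=2, f[4]=4, f[5]=6, f[6]=9, f[7]=12, f[8]=18, f[9]=27, f[10]=36, f[11]=54.
f[12] = max(1*54, 2*36, 3*27, …, 10*2, 11*1) = 81
f[13] = max(1*81, 2*54, 3*36, …, 11*2, 12*1) = 108
f[14] = max(1*108, 2*81, 3*54, …, 12*2, 13*1) = 162
f[15] = max(1*162, 2*108, 3*81, …, 13*2, 14*1) = 243
f[16] = max(1*243, 2*162, 3*108, …, 14*2, 15*1) = 324
f[17] = max(1*324, 2*243, 3*162, …, 15*2, 16*1) = 486
f[18] = max(1*486, 2*324, 3*243, …, 16*2, 17*1) = 729
One optimal split: 3 + 3 + 3 + 3 + 3 + 3; product 3*3*3*3*3*3 = 729.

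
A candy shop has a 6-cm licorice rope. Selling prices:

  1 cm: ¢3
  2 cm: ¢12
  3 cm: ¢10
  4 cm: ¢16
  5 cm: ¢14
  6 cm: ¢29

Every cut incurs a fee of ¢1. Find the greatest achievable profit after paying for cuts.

34

Build net[k] bottom-up: net[k] = max over allowed piece i of (p[i] + net[k−i]) − 1 per cut.
net[1] = 3
net[2] = max(3+3-1, 12+0) = 12
net[3] = max(3+12-1, 12+3-1, 10+0) = 14
net[4] = max(3+14-1, 12+12-1, 10+3-1, 16+0) = 23
net[5] = max(3+23-1, 12+14-1, 10+12-1, 16+3-1, 14+0) = 25
net[6] = max(3+25-1, 12+23-1, 10+14-1, 16+12-1, 14+3-1, 29+0) = 34
One optimal plan: pieces 2 + 2 + 2 (2 cuts) → ¢36 − ¢2 = ¢34.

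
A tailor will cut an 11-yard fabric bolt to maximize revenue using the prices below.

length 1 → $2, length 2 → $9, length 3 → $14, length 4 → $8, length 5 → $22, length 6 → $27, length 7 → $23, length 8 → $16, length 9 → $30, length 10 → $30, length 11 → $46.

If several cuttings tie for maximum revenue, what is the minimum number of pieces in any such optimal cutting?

4

Let r[k] be the best obtainable value from length k. For each k, try every first piece i and keep the best of price[i] + r[k−i].
r[1] = 2
r[2] = max(2+2, 9+0) = 9
r[3] = max(2+9, 9+2, 14+0) = 14
r[4] = max(2+14, 9+9, 14+2, 8+0) = 18
r[5] = max(2+18, 9+14, 14+9, 8+2, 22+0) = 23
r[6] = max(2+23, 9+18, 14+14, 8+9, 22+2, 27+0) = 28
r[7] = max(2+28, 9+23, 14+18, …, 27+2, 23+0) = 32
r[8] = max(2+32, 9+28, 14+23, …, 23+2, 16+0) = 37
r[9] = max(2+37, 9+32, 14+28, …, 16+2, 30+0) = 42
r[10] = max(2+42, 9+37, 14+32, …, 30+2, 30+0) = 46
r[11] = max(2+46, 9+42, 14+37, …, 30+2, 46+0) = 51
Maximum revenue is $51.
Now minimize piece count subject to staying optimal: for each k, pieces[k] = 1 + min over i with p[i]+r[k−i]=r[k] of pieces[k−i].
pieces[8] = 3
pieces[9] = 3
pieces[10] = 4
pieces[11] = 4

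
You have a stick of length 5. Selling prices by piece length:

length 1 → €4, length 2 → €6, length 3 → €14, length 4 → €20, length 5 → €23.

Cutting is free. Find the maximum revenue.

Consider every possible first cut. v[k] is the best of p[i]+v[k−i] over all sellable i≤k.
v[1] = 4
v[2] = max(4+4, 6+0) = 8
v[3] = max(4+8, 6+4, 14+0) = 14
v[4] = max(4+14, 6+8, 14+4, 20+0) = 20
v[5] = max(4+20, 6+14, 14+8, 20+4, 23+0) = 24
One optimal cutting: 4 + 1 → €20 + €4 = €24.

24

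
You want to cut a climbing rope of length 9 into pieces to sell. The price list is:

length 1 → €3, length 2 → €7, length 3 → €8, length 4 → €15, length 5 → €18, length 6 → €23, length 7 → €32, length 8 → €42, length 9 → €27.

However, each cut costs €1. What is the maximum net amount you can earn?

44

Build net[k] bottom-up: net[k] = max over allowed piece i of (p[i] + net[k−i]) − 1 per cut.
net[1] = 3
net[2] = 7
net[3] = 9  (first piece 1, then net[2]=7)
net[4] = 15
net[5] = 18
net[6] = 23
net[7] = 32
net[8] = 42
net[9] = 44  (first piece 1, then net[8]=42)
One optimal plan: pieces 8 + 1 (1 cut) → €45 − €1 = €44.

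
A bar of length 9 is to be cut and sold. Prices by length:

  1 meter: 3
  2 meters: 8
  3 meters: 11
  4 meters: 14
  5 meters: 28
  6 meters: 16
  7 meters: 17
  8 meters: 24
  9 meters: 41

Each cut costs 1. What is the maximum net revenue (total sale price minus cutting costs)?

42

Build net[k] bottom-up: net[k] = max over allowed piece i of (p[i] + net[k−i]) − 1 per cut.
net[1] = 3
net[2] = 8
net[3] = 11
net[4] = 15  (first piece 2, then net[2]=8)
net[5] = 28
net[6] = 30  (first piece 1, then net[5]=28)
net[7] = 35  (first piece 2, then net[5]=28)
net[8] = 38  (first piece 3, then net[5]=28)
net[9] = 42  (first piece 2, then net[7]=35)
One optimal plan: pieces 5 + 2 + 2 (2 cuts) → 44 − 2 = 42.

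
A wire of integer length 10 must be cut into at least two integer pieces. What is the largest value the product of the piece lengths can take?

Fill prod[k] for k=2..10: at each k try every first piece i and multiply by the better of (k−i) uncut or prod[k−i].
Small cases: prod[2]=1, prod[3]=2.
prod[4] = max(1·3, 2·2, 3·1) = 4
prod[5] = max(1·4, 2·3, 3·2, 4·1) = 6
prod[6] = max(1·6, 2·4, 3·3, 4·2, 5·1) = 9
prod[7] = max(1·9, 2·6, 3·4, 4·3, 5·2, 6·1) = 12
prod[8] = max(1·12, 2·9, 3·6, …, 6·2, 7·1) = 18
prod[9] = max(1·18, 2·12, 3·9, …, 7·2, 8·1) = 27
prod[10] = max(1·27, 2·18, 3·12, …, 8·2, 9·1) = 36
One optimal split: 3 + 3 + 2 + 2; product 3·3·2·2 = 36.

36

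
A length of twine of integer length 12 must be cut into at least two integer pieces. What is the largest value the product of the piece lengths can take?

81

Let g[k] be the best product for length k (with at least one cut). For each first piece i, the rest contributes max(k−i, g[k−i]).
g[2] = 1*max(1,0) = 1*1 = 1
g[3] = 1*max(2,1) = 1*2 = 2
g[4] = 2*max(2,1) = 2*2 = 4
g[5] = 2*max(3,2) = 2*3 = 6
g[6] = 3*max(3,2) = 3*3 = 9
g[7] = 2*max(5,6) = 2*6 = 12
g[8] = 2*max(6,9) = 2*9 = 18
g[9] = 3*max(6,9) = 3*9 = 27
g[10] = 2*max(8,18) = 2*18 = 36
g[11] = 2*max(9,27) = 2*27 = 54
g[12] = 3*max(9,27) = 3*27 = 81
One optimal split: 3 + 3 + 3 + 3; product 3*3*3*3 = 81.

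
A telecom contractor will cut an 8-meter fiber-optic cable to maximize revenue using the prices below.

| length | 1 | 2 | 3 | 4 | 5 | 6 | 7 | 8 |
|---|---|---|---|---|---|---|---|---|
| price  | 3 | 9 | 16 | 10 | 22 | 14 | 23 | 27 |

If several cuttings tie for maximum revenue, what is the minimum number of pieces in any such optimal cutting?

Consider every possible first cut. r[k] is the best of p[i]+r[k−i] over all sellable i≤k.
r[1] = 3
r[2] = 9
r[3] = 16
r[4] = 19  (first piece 1, then r[3]=16)
r[5] = 25  (first piece 2, then r[3]=16)
r[6] = 32  (first piece 3, then r[3]=16)
r[7] = 35  (first piece 1, then r[6]=32)
r[8] = 41  (first piece 2, then r[6]=32)
Maximum revenue is $41.
Now minimize piece count subject to staying optimal: for each k, pieces[k] = 1 + min over i with p[i]+r[k−i]=r[k] of pieces[k−i].
pieces[5] = 2
pieces[6] = 2
pieces[7] = 3
pieces[8] = 3

3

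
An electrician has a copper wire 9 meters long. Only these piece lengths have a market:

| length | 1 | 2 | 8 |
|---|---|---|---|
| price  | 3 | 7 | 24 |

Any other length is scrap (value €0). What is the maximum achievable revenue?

31

Let f[k] be the best obtainable value from length k. For each k, try every first piece i and keep the best of price[i] + f[k−i].
f[1] = 3
f[2] = 7
f[3] = 10  (first piece 1, then f[2]=7)
f[4] = 14  (first piece 2, then f[2]=7)
f[5] = 17  (first piece 1, then f[4]=14)
f[6] = 21  (first piece 2, then f[4]=14)
f[7] = 24  (first piece 1, then f[6]=21)
f[8] = 28  (first piece 2, then f[6]=21)
f[9] = 31  (first piece 1, then f[8]=28)
One optimal cutting: 2 + 2 + 2 + 2 + 1 → €31.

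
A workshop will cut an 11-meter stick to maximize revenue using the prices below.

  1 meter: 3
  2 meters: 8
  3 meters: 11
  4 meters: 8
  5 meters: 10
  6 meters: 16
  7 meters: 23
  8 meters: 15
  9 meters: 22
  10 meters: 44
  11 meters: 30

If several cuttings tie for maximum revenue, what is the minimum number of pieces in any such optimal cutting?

Build r[k] bottom-up: r[k] = max over allowed piece i of (p[i] + r[k−i]).
r[1] = 3
r[2] = 8
r[3] = 11  (first piece 1, then r[2]=8)
r[4] = 16  (first piece 2, then r[2]=8)
r[5] = 19  (first piece 1, then r[4]=16)
r[6] = 24  (first piece 2, then r[4]=16)
r[7] = 27  (first piece 1, then r[6]=24)
r[8] = 32  (first piece 2, then r[6]=24)
r[9] = 35  (first piece 1, then r[8]=32)
r[10] = 44
r[11] = 47  (first piece 1, then r[10]=44)
Maximum revenue is 47.
Now minimize piece count subject to staying optimal: for each k, pieces[k] = 1 + min over i with p[i]+r[k−i]=r[k] of pieces[k−i].
pieces[8] = 4
pieces[9] = 4
pieces[10] = 1
pieces[11] = 2

2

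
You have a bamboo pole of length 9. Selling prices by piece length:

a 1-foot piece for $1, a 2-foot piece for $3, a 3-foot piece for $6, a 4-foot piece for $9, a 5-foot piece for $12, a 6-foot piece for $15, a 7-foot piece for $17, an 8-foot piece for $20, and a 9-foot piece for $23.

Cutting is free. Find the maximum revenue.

Let v[k] be the best obtainable value from length k. For each k, try every first piece i and keep the best of price[i] + v[k−i].
v[1] = 1
v[2] = max(1+1, 3+0) = 3
v[3] = max(1+3, 3+1, 6+0) = 6
v[4] = max(1+6, 3+3, 6+1, 9+0) = 9
v[5] = max(1+9, 3+6, 6+3, 9+1, 12+0) = 12
v[6] = max(1+12, 3+9, 6+6, 9+3, 12+1, 15+0) = 15
v[7] = max(1+15, 3+12, 6+9, …, 15+1, 17+0) = 17
v[8] = max(1+17, 3+15, 6+12, …, 17+1, 20+0) = 20
v[9] = max(1+20, 3+17, 6+15, …, 20+1, 23+0) = 23
Best is to sell the whole 9-foot piece uncut for $23.

23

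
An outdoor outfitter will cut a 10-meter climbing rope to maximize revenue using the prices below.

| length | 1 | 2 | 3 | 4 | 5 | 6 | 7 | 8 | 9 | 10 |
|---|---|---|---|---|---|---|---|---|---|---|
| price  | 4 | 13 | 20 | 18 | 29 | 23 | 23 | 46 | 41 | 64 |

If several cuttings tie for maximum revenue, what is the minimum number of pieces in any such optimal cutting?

Build r[k] bottom-up: r[k] = max over allowed piece i of (p[i] + r[k−i]).
r[1] = 4
r[2] = 13
r[3] = 20
r[4] = 26  (first piece 2, then r[2]=13)
r[5] = 33  (first piece 2, then r[3]=20)
r[6] = 40  (first piece 3, then r[3]=20)
r[7] = 46  (first piece 2, then r[5]=33)
r[8] = 53  (first piece 2, then r[6]=40)
r[9] = 60  (first piece 3, then r[6]=40)
r[10] = 66  (first piece 2, then r[8]=53)
Maximum revenue is €66.
Now minimize piece count subject to staying optimal: for each k, pieces[k] = 1 + min over i with p[i]+r[k−i]=r[k] of pieces[k−i].
pieces[7] = 3
pieces[8] = 3
pieces[9] = 3
pieces[10] = 4

4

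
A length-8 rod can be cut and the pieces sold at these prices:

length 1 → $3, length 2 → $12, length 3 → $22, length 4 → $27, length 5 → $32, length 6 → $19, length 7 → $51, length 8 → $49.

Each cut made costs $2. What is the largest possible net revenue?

52

Consider every possible first cut. v[k] is the best of p[i]+v[k−i] over all sellable i≤k, charging 2 whenever i<k.
v[1] = 3
v[2] = 12
v[3] = 22
v[4] = 27
v[5] = 32  (first piece 2, then v[3]=22)
v[6] = 42  (first piece 3, then v[3]=22)
v[7] = 51
v[8] = 52  (first piece 1, then v[7]=51)
One optimal plan: pieces 7 + 1 (1 cut) → $54 − $2 = $52.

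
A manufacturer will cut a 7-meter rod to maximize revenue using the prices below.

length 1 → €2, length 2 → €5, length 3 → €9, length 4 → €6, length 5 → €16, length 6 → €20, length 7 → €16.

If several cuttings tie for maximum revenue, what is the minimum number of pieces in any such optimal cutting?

2

Let r[k] be the best obtainable value from length k. For each k, try every first piece i and keep the best of price[i] + r[k−i].
r[1] = 2
r[2] = 5
r[3] = 9
r[4] = 11  (first piece 1, then r[3]=9)
r[5] = 16
r[6] = 20
r[7] = 22  (first piece 1, then r[6]=20)
Maximum revenue is €22.
Now minimize piece count subject to staying optimal: for each k, pieces[k] = 1 + min over i with p[i]+r[k−i]=r[k] of pieces[k−i].
pieces[4] = 2
pieces[5] = 1
pieces[6] = 1
pieces[7] = 2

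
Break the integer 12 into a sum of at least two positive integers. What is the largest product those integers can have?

Define m[k] = max over 1≤i<k of i · max(k−i, m[k−i]); the inner max lets the remainder stay uncut if that's better.
m[2] = 1·max(1,0) = 1·1 = 1
m[3] = max(1·2, 2·1) = 2
m[4] = max(1·3, 2·2, 3·1) = 4
m[5] = max(1·4, 2·3, 3·2, 4·1) = 6
m[6] = max(1·6, 2·4, 3·3, 4·2, 5·1) = 9
m[7] = max(1·9, 2·6, 3·4, 4·3, 5·2, 6·1) = 12
m[8] = max(1·12, 2·9, 3·6, …, 6·2, 7·1) = 18
m[9] = max(1·18, 2·12, 3·9, …, 7·2, 8·1) = 27
m[10] = max(1·27, 2·18, 3·12, …, 8·2, 9·1) = 36
m[11] = max(1·36, 2·27, 3·18, …, 9·2, 10·1) = 54
m[12] = max(1·54, 2·36, 3·27, …, 10·2, 11·1) = 81
One optimal split: 3 + 3 + 3 + 3; product 3·3·3·3 = 81.

81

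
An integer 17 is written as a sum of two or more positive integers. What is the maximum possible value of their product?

486

Define g[k] = max over 1≤i<k of i · max(k−i, g[k−i]); the inner max lets the remainder stay uncut if that's better.
g[2] = 1·max(1,0) = 1·1 = 1
g[3] = max(1·2, 2·1) = 2
g[4] = max(1·3, 2·2, 3·1) = 4
g[5] = max(1·4, 2·3, 3·2, 4·1) = 6
g[6] = max(1·6, 2·4, 3·3, 4·2, 5·1) = 9
g[7] = max(1·9, 2·6, 3·4, 4·3, 5·2, 6·1) = 12
g[8] = max(1·12, 2·9, 3·6, …, 6·2, 7·1) = 18
g[9] = max(1·18, 2·12, 3·9, …, 7·2, 8·1) = 27
g[10] = max(1·27, 2·18, 3·12, …, 8·2, 9·1) = 36
g[11] = max(1·36, 2·27, 3·18, …, 9·2, 10·1) = 54
g[12] = max(1·54, 2·36, 3·27, …, 10·2, 11·1) = 81
g[13] = max(1·81, 2·54, 3·36, …, 11·2, 12·1) = 108
g[14] = max(1·108, 2·81, 3·54, …, 12·2, 13·1) = 162
g[15] = max(1·162, 2·108, 3·81, …, 13·2, 14·1) = 243
g[16] = max(1·243, 2·162, 3·108, …, 14·2, 15·1) = 324
g[17] = max(1·324, 2·243, 3·162, …, 15·2, 16·1) = 486
One optimal split: 3 + 3 + 3 + 3 + 3 + 2; product 3·3·3·3·3·2 = 486.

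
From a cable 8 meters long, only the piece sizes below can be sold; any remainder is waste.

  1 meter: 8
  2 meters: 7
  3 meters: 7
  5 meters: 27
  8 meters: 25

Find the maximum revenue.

Build f[k] bottom-up: f[k] = max over allowed piece i of (p[i] + f[k−i]).
f[1] = 8
f[2] = max(8+8, 7+0) = 16
f[3] = max(8+16, 7+8, 7+0) = 24
f[4] = max(8+24, 7+16, 7+8) = 32
f[5] = max(8+32, 7+24, 7+16, 27+0) = 40
f[6] = max(8+40, 7+32, 7+24, 27+8) = 48
f[7] = max(8+48, 7+40, 7+32, 27+16) = 56
f[8] = max(8+56, 7+48, 7+40, 27+24, 25+0) = 64
One optimal cutting: 1 + 1 + 1 + 1 + 1 + 1 + 1 + 1 → 64.

64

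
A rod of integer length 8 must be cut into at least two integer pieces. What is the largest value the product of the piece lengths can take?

18

Let g[k] be the best product for length k (with at least one cut). For each first piece i, the rest contributes max(k−i, g[k−i]).
g[2] = 1*max(1,0) = 1*1 = 1
g[3] = 1*max(2,1) = 1*2 = 2
g[4] = 2*max(2,1) = 2*2 = 4
g[5] = 2*max(3,2) = 2*3 = 6
g[6] = 3*max(3,2) = 3*3 = 9
g[7] = 2*max(5,6) = 2*6 = 12
g[8] = 2*max(6,9) = 2*9 = 18
One optimal split: 3 + 3 + 2; product 3*3*2 = 18.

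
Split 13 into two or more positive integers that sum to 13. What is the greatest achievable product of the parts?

Define g[k] = max over 1≤i<k of i · max(k−i, g[k−i]); the inner max lets the remainder stay uncut if that's better.
g[2] = 1*max(1,0) = 1*1 = 1
g[3] = 1*max(2,1) = 1*2 = 2
g[4] = 2*max(2,1) = 2*2 = 4
g[5] = 2*max(3,2) = 2*3 = 6
g[6] = 3*max(3,2) = 3*3 = 9
g[7] = 2*max(5,6) = 2*6 = 12
g[8] = 2*max(6,9) = 2*9 = 18
g[9] = 3*max(6,9) = 3*9 = 27
g[10] = 2*max(8,18) = 2*18 = 36
g[11] = 2*max(9,27) = 2*27 = 54
g[12] = 3*max(9,27) = 3*27 = 81
g[13] = 2*max(11,54) = 2*54 = 108
One optimal split: 3 + 3 + 3 + 2 + 2; product 3*3*3*2*2 = 108.

108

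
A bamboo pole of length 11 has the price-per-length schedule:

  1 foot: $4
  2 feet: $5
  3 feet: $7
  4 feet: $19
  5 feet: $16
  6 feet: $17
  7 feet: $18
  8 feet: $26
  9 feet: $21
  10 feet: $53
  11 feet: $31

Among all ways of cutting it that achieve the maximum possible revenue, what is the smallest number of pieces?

2

Build r[k] bottom-up: r[k] = max over allowed piece i of (p[i] + r[k−i]).
r[1] = 4
r[2] = max(4+4, 5+0) = 8
r[3] = max(4+8, 5+4, 7+0) = 12
r[4] = max(4+12, 5+8, 7+4, 19+0) = 19
r[5] = max(4+19, 5+12, 7+8, 19+4, 16+0) = 23
r[6] = max(4+23, 5+19, 7+12, 19+8, 16+4, 17+0) = 27
r[7] = max(4+27, 5+23, 7+19, …, 17+4, 18+0) = 31
r[8] = max(4+31, 5+27, 7+23, …, 18+4, 26+0) = 38
r[9] = max(4+38, 5+31, 7+27, …, 26+4, 21+0) = 42
r[10] = max(4+42, 5+38, 7+31, …, 21+4, 53+0) = 53
r[11] = max(4+53, 5+42, 7+38, …, 53+4, 31+0) = 57
Maximum revenue is $57.
Now minimize piece count subject to staying optimal: for each k, pieces[k] = 1 + min over i with p[i]+r[k−i]=r[k] of pieces[k−i].
pieces[8] = 2
pieces[9] = 3
pieces[10] = 1
pieces[11] = 2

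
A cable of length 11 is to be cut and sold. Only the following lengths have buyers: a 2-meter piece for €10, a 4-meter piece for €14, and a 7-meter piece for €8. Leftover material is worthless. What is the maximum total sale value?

Consider every possible first cut. best[k] is the best of p[i]+best[k−i] over all sellable i≤k.
best[1] = 0
best[2] = 10
best[3] = 10
best[4] = max(10+10, 14+0) = 20
best[5] = max(10+10, 14+0) = 20
best[6] = max(10+20, 14+10) = 30
best[7] = max(10+20, 14+10, 8+0) = 30
best[8] = max(10+30, 14+20, 8+0) = 40
best[9] = max(10+30, 14+20, 8+10) = 40
best[10] = max(10+40, 14+30, 8+10) = 50
best[11] = max(10+40, 14+30, 8+20) = 50
One optimal cutting: pieces 2 + 2 + 2 + 2 + 2 with 1 meter of scrap → €50.

50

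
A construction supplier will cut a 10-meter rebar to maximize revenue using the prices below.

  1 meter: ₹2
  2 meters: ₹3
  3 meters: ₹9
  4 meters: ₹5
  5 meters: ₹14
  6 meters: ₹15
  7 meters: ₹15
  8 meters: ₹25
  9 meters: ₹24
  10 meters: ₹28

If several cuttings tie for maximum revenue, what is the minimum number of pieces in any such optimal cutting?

3

Build r[k] bottom-up: r[k] = max over allowed piece i of (p[i] + r[k−i]).
r[1] = 2
r[2] = 4  (first piece 1, then r[1]=2)
r[3] = 9
r[4] = 11  (first piece 1, then r[3]=9)
r[5] = 14
r[6] = 18  (first piece 3, then r[3]=9)
r[7] = 20  (first piece 1, then r[6]=18)
r[8] = 25
r[9] = 27  (first piece 1, then r[8]=25)
r[10] = 29  (first piece 1, then r[9]=27)
Maximum revenue is ₹29.
Now minimize piece count subject to staying optimal: for each k, pieces[k] = 1 + min over i with p[i]+r[k−i]=r[k] of pieces[k−i].
pieces[7] = 3
pieces[8] = 1
pieces[9] = 2
pieces[10] = 3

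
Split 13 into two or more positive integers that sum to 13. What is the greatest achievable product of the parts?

Let g[k] be the best product for length k (with at least one cut). For each first piece i, the rest contributes max(k−i, g[k−i]).
g[2] = 1×max(1,0) = 1×1 = 1
g[3] = 1×max(2,1) = 1×2 = 2
g[4] = 2×max(2,1) = 2×2 = 4
g[5] = 2×max(3,2) = 2×3 = 6
g[6] = 3×max(3,2) = 3×3 = 9
g[7] = 2×max(5,6) = 2×6 = 12
g[8] = 2×max(6,9) = 2×9 = 18
g[9] = 3×max(6,9) = 3×9 = 27
g[10] = 2×max(8,18) = 2×18 = 36
g[11] = 2×max(9,27) = 2×27 = 54
g[12] = 3×max(9,27) = 3×27 = 81
g[13] = 2×max(11,54) = 2×54 = 108
One optimal split: 3 + 3 + 3 + 2 + 2; product 3×3×3×2×2 = 108.

108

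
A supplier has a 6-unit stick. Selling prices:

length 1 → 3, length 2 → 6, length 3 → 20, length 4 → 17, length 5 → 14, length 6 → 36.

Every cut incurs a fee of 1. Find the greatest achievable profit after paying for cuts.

39

Build r[k] bottom-up: r[k] = max over allowed piece i of (p[i] + r[k−i]) − 1 per cut.
r[1] = 3
r[2] = 6
r[3] = 20
r[4] = 22  (first piece 1, then r[3]=20)
r[5] = 25  (first piece 2, then r[3]=20)
r[6] = 39  (first piece 3, then r[3]=20)
One optimal plan: pieces 3 + 3 (1 cut) → 40 − 1 = 39.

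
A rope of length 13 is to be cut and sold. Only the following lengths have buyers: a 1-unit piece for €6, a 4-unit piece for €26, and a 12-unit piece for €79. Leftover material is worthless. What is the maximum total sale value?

Build r[k] bottom-up: r[k] = max over allowed piece i of (p[i] + r[k−i]).
r[1] = 6
r[2] = 12  (first piece 1, then r[1]=6)
r[3] = 18  (first piece 1, then r[2]=12)
r[4] = max(6+18, 26+0) = 26
r[5] = max(6+26, 26+6) = 32
r[6] = max(6+32, 26+12) = 38
r[7] = max(6+38, 26+18) = 44
r[8] = max(6+44, 26+26) = 52
r[9] = max(6+52, 26+32) = 58
r[10] = max(6+58, 26+38) = 64
r[11] = max(6+64, 26+44) = 70
r[12] = max(6+70, 26+52, 79+0) = 79
r[13] = max(6+79, 26+58, 79+6) = 85
One optimal cutting: 12 + 1 → €85.

85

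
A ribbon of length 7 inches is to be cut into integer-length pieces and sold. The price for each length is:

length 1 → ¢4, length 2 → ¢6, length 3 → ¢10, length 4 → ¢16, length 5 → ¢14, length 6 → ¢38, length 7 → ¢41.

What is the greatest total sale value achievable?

42

Build R[k] bottom-up: R[k] = max over allowed piece i of (p[i] + R[k−i]).
R[1] = 4
R[2] = max(4+4, 6+0) = 8
R[3] = max(4+8, 6+4, 10+0) = 12
R[4] = max(4+12, 6+8, 10+4, 16+0) = 16
R[5] = max(4+16, 6+12, 10+8, 16+4, 14+0) = 20
R[6] = max(4+20, 6+16, 10+12, 16+8, 14+4, 38+0) = 38
R[7] = max(4+38, 6+20, 10+16, …, 38+4, 41+0) = 42
One optimal cutting: 6 + 1 → ¢38 + ¢4 = ¢42.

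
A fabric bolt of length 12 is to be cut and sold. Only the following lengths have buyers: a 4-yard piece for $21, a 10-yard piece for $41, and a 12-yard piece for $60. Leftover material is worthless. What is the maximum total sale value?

63

Consider every possible first cut. best[k] is the best of p[i]+best[k−i] over all sellable i≤k.
best[1] = 0
best[2] = 0
best[3] = 0
best[4] = 21
best[5] = 21
best[6] = 21
best[7] = 21
best[8] = 42  (first piece 4, then best[4]=21)
best[9] = 42
best[10] = max(21+21, 41+0) = 42
best[11] = max(21+21, 41+0) = 42
best[12] = max(21+42, 41+0, 60+0) = 63
One optimal cutting: 4 + 4 + 4 → $63.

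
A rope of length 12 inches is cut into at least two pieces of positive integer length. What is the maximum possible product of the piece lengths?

Fill m[k] for k=2..12: at each k try every first piece i and multiply by the better of (k−i) uncut or m[k−i].
Small cases: m[2]=1, m[3]=2, m[4]=4.
m[5] = max(1*4, 2*3, 3*2, 4*1) = 6
m[6] = max(1*6, 2*4, 3*3, 4*2, 5*1) = 9
m[7] = max(1*9, 2*6, 3*4, 4*3, 5*2, 6*1) = 12
m[8] = max(1*12, 2*9, 3*6, …, 6*2, 7*1) = 18
m[9] = max(1*18, 2*12, 3*9, …, 7*2, 8*1) = 27
m[10] = max(1*27, 2*18, 3*12, …, 8*2, 9*1) = 36
m[11] = max(1*36, 2*27, 3*18, …, 9*2, 10*1) = 54
m[12] = max(1*54, 2*36, 3*27, …, 10*2, 11*1) = 81
One optimal split: 3 + 3 + 3 + 3; product 3*3*3*3 = 81.

81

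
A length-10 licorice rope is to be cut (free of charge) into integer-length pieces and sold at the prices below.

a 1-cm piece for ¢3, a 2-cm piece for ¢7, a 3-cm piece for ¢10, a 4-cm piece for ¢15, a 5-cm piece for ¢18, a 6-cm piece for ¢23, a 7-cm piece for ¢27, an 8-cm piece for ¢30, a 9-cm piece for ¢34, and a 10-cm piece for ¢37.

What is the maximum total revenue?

Let v[k] be the best obtainable value from length k. For each k, try every first piece i and keep the best of price[i] + v[k−i].
v[1] = 3
v[2] = max(3+3, 7+0) = 7
v[3] = max(3+7, 7+3, 10+0) = 10
v[4] = max(3+10, 7+7, 10+3, 15+0) = 15
v[5] = max(3+15, 7+10, 10+7, 15+3, 18+0) = 18
v[6] = max(3+18, 7+15, 10+10, 15+7, 18+3, 23+0) = 23
v[7] = max(3+23, 7+18, 10+15, …, 23+3, 27+0) = 27
v[8] = max(3+27, 7+23, 10+18, …, 27+3, 30+0) = 30
v[9] = max(3+30, 7+27, 10+23, …, 30+3, 34+0) = 34
v[10] = max(3+34, 7+30, 10+27, …, 34+3, 37+0) = 38
One optimal cutting: 6 + 4 → ¢23 + ¢15 = ¢38.

38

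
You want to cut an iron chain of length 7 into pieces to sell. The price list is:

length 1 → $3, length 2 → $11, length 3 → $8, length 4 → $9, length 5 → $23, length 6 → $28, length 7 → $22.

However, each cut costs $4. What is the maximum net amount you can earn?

30

Consider every possible first cut. r[k] is the best of p[i]+r[k−i] over all sellable i≤k, charging 4 whenever i<k.
r[1] = 3
r[2] = 11
r[3] = 10  (first piece 1, then r[2]=11)
r[4] = 18  (first piece 2, then r[2]=11)
r[5] = 23
r[6] = 28
r[7] = 30  (first piece 2, then r[5]=23)
One optimal plan: pieces 5 + 2 (1 cut) → $34 − $4 = $30.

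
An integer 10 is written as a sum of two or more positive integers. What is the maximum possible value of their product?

36

Let prod[k] be the best product for length k (with at least one cut). For each first piece i, the rest contributes max(k−i, prod[k−i]).
prod[2] = 1×max(1,0) = 1×1 = 1
prod[3] = 1×max(2,1) = 1×2 = 2
prod[4] = 2×max(2,1) = 2×2 = 4
prod[5] = 2×max(3,2) = 2×3 = 6
prod[6] = 3×max(3,2) = 3×3 = 9
prod[7] = 2×max(5,6) = 2×6 = 12
prod[8] = 2×max(6,9) = 2×9 = 18
prod[9] = 3×max(6,9) = 3×9 = 27
prod[10] = 2×max(8,18) = 2×18 = 36
One optimal split: 3 + 3 + 2 + 2; product 3×3×2×2 = 36.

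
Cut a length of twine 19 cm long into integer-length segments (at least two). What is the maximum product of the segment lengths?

972

Fill g[k] for k=2..19: at each k try every first piece i and multiply by the better of (k−i) uncut or g[k−i].
g[2] = 1*max(1,0) = 1*1 = 1
g[3] = 1*max(2,1) = 1*2 = 2
g[4] = 2*max(2,1) = 2*2 = 4
g[5] = 2*max(3,2) = 2*3 = 6
g[6] = 3*max(3,2) = 3*3 = 9
g[7] = 2*max(5,6) = 2*6 = 12
g[8] = 2*max(6,9) = 2*9 = 18
g[9] = 3*max(6,9) = 3*9 = 27
g[10] = 2*max(8,18) = 2*18 = 36
g[11] = 2*max(9,27) = 2*27 = 54
g[12] = 3*max(9,27) = 3*27 = 81
g[13] = 2*max(11,54) = 2*54 = 108
g[14] = 2*max(12,81) = 2*81 = 162
g[15] = 3*max(12,81) = 3*81 = 243
g[16] = 2*max(14,162) = 2*162 = 324
g[17] = 2*max(15,243) = 2*243 = 486
g[18] = 3*max(15,243) = 3*243 = 729
g[19] = 2*max(17,486) = 2*486 = 972
One optimal split: 3 + 3 + 3 + 3 + 3 + 2 + 2; product 3*3*3*3*3*2*2 = 972.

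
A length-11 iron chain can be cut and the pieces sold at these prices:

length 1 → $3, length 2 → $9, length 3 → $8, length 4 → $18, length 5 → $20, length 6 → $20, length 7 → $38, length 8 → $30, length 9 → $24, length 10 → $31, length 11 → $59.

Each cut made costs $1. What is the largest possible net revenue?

59

Let v[k] be the best obtainable value from length k. For each k, try every first piece i and keep the best of price[i] + v[k−i] minus the 1 cut fee when i<k.
v[1] = 3
v[2] = 9
v[3] = 11  (first piece 1, then v[2]=9)
v[4] = 18
v[5] = 20  (first piece 1, then v[4]=18)
v[6] = 26  (first piece 2, then v[4]=18)
v[7] = 38
v[8] = 40  (first piece 1, then v[7]=38)
v[9] = 46  (first piece 2, then v[7]=38)
v[10] = 48  (first piece 1, then v[9]=46)
v[11] = 59
Best is to make no cuts and sell whole for $59.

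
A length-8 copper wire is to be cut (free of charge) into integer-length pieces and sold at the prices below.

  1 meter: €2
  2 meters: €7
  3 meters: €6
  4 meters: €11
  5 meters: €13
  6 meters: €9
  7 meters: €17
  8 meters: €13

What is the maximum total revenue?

28

Let R[k] be the best obtainable value from length k. For each k, try every first piece i and keep the best of price[i] + R[k−i].
R[1] = 2
R[2] = 7
R[3] = 9  (first piece 1, then R[2]=7)
R[4] = 14  (first piece 2, then R[2]=7)
R[5] = 16  (first piece 1, then R[4]=14)
R[6] = 21  (first piece 2, then R[4]=14)
R[7] = 23  (first piece 1, then R[6]=21)
R[8] = 28  (first piece 2, then R[6]=21)
One optimal cutting: 2 + 2 + 2 + 2 → €7 + €7 + €7 + €7 = €28.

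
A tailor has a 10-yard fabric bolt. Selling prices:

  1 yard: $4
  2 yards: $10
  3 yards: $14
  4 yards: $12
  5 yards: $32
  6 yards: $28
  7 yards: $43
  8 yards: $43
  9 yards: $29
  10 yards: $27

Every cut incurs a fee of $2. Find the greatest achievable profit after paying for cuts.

Let r[k] be the best obtainable value from length k. For each k, try every first piece i and keep the best of price[i] + r[k−i] minus the 2 cut fee when i<k.
r[1] = 4
r[2] = 10
r[3] = 14
r[4] = 18  (first piece 2, then r[2]=10)
r[5] = 32
r[6] = 34  (first piece 1, then r[5]=32)
r[7] = 43
r[8] = 45  (first piece 1, then r[7]=43)
r[9] = 51  (first piece 2, then r[7]=43)
r[10] = 62  (first piece 5, then r[5]=32)
One optimal plan: pieces 5 + 5 (1 cut) → $64 − $2 = $62.

62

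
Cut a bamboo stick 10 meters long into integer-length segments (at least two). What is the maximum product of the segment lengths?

Let prod[k] be the best product for length k (with at least one cut). For each first piece i, the rest contributes max(k−i, prod[k−i]).
prod[2] = 1*max(1,0) = 1*1 = 1
prod[3] = max(1*2, 2*1) = 2
prod[4] = max(1*3, 2*2, 3*1) = 4
prod[5] = max(1*4, 2*3, 3*2, 4*1) = 6
prod[6] = max(1*6, 2*4, 3*3, 4*2, 5*1) = 9
prod[7] = max(1*9, 2*6, 3*4, 4*3, 5*2, 6*1) = 12
prod[8] = max(1*12, 2*9, 3*6, …, 6*2, 7*1) = 18
prod[9] = max(1*18, 2*12, 3*9, …, 7*2, 8*1) = 27
prod[10] = max(1*27, 2*18, 3*12, …, 8*2, 9*1) = 36
One optimal split: 3 + 3 + 2 + 2; product 3*3*2*2 = 36.

36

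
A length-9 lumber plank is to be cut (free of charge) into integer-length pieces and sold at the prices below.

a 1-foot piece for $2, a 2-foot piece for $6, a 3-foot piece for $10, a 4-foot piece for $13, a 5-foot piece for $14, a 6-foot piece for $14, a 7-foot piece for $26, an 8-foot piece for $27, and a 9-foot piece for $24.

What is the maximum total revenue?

32

Consider every possible first cut. R[k] is the best of p[i]+R[k−i] over all sellable i≤k.
R[1] = 2
R[2] = max(2+2, 6+0) = 6
R[3] = max(2+6, 6+2, 10+0) = 10
R[4] = max(2+10, 6+6, 10+2, 13+0) = 13
R[5] = max(2+13, 6+10, 10+6, 13+2, 14+0) = 16
R[6] = max(2+16, 6+13, 10+10, 13+6, 14+2, 14+0) = 20
R[7] = max(2+20, 6+16, 10+13, …, 14+2, 26+0) = 26
R[8] = max(2+26, 6+20, 10+16, …, 26+2, 27+0) = 28
R[9] = max(2+28, 6+26, 10+20, …, 27+2, 24+0) = 32
One optimal cutting: 7 + 2 → $26 + $6 = $32.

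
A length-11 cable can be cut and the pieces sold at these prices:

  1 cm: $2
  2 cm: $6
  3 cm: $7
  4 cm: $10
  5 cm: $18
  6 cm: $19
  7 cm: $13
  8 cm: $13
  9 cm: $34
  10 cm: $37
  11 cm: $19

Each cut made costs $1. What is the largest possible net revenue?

39

Build v[k] bottom-up: v[k] = max over allowed piece i of (p[i] + v[k−i]) − 1 per cut.
v[1] = 2
v[2] = 6
v[3] = 7  (first piece 1, then v[2]=6)
v[4] = 11  (first piece 2, then v[2]=6)
v[5] = 18
v[6] = 19  (first piece 1, then v[5]=18)
v[7] = 23  (first piece 2, then v[5]=18)
v[8] = 24  (first piece 1, then v[7]=23)
v[9] = 34
v[10] = 37
v[11] = 39  (first piece 2, then v[9]=34)
One optimal plan: pieces 9 + 2 (1 cut) → $40 − $1 = $39.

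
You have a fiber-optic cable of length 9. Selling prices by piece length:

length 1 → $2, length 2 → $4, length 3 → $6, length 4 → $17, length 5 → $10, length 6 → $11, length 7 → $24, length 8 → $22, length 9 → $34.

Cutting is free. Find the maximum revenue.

36

Consider every possible first cut. r[k] is the best of p[i]+r[k−i] over all sellable i≤k.
r[1] = 2
r[2] = 4  (first piece 1, then r[1]=2)
r[3] = 6  (first piece 1, then r[2]=4)
r[4] = 17
r[5] = 19  (first piece 1, then r[4]=17)
r[6] = 21  (first piece 1, then r[5]=19)
r[7] = 24
r[8] = 34  (first piece 4, then r[4]=17)
r[9] = 36  (first piece 1, then r[8]=34)
One optimal cutting: 4 + 4 + 1 → $17 + $17 + $2 = $36.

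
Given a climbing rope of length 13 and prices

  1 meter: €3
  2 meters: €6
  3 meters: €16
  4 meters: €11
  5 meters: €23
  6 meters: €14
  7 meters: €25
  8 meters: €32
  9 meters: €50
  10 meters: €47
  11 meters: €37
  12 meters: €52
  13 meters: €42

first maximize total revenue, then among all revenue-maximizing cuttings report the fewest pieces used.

Build r[k] bottom-up: r[k] = max over allowed piece i of (p[i] + r[k−i]).
r[1] = 3
r[2] = 6  (first piece 1, then r[1]=3)
r[3] = 16
r[4] = 19  (first piece 1, then r[3]=16)
r[5] = 23
r[6] = 32  (first piece 3, then r[3]=16)
r[7] = 35  (first piece 1, then r[6]=32)
r[8] = 39  (first piece 3, then r[5]=23)
r[9] = 50
r[10] = 53  (first piece 1, then r[9]=50)
r[11] = 56  (first piece 1, then r[10]=53)
r[12] = 66  (first piece 3, then r[9]=50)
r[13] = 69  (first piece 1, then r[12]=66)
Maximum revenue is €69.
Now minimize piece count subject to staying optimal: for each k, pieces[k] = 1 + min over i with p[i]+r[k−i]=r[k] of pieces[k−i].
pieces[10] = 2
pieces[11] = 2
pieces[12] = 2
pieces[13] = 3

3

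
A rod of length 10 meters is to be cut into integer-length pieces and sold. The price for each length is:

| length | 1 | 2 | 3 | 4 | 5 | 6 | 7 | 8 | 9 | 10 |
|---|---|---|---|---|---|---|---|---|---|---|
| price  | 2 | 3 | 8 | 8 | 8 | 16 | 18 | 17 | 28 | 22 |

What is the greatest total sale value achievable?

Consider every possible first cut. v[k] is the best of p[i]+v[k−i] over all sellable i≤k.
v[1] = 2
v[2] = 4  (first piece 1, then v[1]=2)
v[3] = 8
v[4] = 10  (first piece 1, then v[3]=8)
v[5] = 12  (first piece 1, then v[4]=10)
v[6] = 16  (first piece 3, then v[3]=8)
v[7] = 18  (first piece 1, then v[6]=16)
v[8] = 20  (first piece 1, then v[7]=18)
v[9] = 28
v[10] = 30  (first piece 1, then v[9]=28)
One optimal cutting: 9 + 1 → $28 + $2 = $30.

30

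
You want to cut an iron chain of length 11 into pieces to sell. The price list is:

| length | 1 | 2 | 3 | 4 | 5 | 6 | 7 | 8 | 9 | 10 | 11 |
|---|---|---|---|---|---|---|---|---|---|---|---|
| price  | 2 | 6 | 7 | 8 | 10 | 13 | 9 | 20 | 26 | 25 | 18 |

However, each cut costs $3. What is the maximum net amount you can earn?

Let r[k] be the best obtainable value from length k. For each k, try every first piece i and keep the best of price[i] + r[k−i] minus the 3 cut fee when i<k.
r[1] = 2
r[2] = 6
r[3] = 7
r[4] = 9  (first piece 2, then r[2]=6)
r[5] = 10  (first piece 2, then r[3]=7)
r[6] = 13
r[7] = 13  (first piece 2, then r[5]=10)
r[8] = 20
r[9] = 26
r[10] = 25  (first piece 1, then r[9]=26)
r[11] = 29  (first piece 2, then r[9]=26)
One optimal plan: pieces 9 + 2 (1 cut) → $32 − $3 = $29.

29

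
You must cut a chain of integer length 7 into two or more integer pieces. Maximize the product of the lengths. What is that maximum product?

12

Define P[k] = max over 1≤i<k of i · max(k−i, P[k−i]); the inner max lets the remainder stay uncut if that's better.
P[2] = 1*max(1,0) = 1*1 = 1
P[3] = 1*max(2,1) = 1*2 = 2
P[4] = 2*max(2,1) = 2*2 = 4
P[5] = 2*max(3,2) = 2*3 = 6
P[6] = 3*max(3,2) = 3*3 = 9
P[7] = 2*max(5,6) = 2*6 = 12
One optimal split: 3 + 2 + 2; product 3*2*2 = 12.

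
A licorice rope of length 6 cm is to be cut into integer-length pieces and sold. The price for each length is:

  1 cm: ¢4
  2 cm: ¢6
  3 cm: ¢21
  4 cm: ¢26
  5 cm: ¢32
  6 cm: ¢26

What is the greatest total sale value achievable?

42

Consider every possible first cut. r[k] is the best of p[i]+r[k−i] over all sellable i≤k.
r[1] = 4
r[2] = 8  (first piece 1, then r[1]=4)
r[3] = 21
r[4] = 26
r[5] = 32
r[6] = 42  (first piece 3, then r[3]=21)
One optimal cutting: 3 + 3 → ¢21 + ¢21 = ¢42.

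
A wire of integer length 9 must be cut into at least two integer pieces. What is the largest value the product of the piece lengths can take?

Define prod[k] = max over 1≤i<k of i · max(k−i, prod[k−i]); the inner max lets the remainder stay uncut if that's better.
prod[2] = 1·max(1,0) = 1·1 = 1
prod[3] = 1·max(2,1) = 1·2 = 2
prod[4] = 2·max(2,1) = 2·2 = 4
prod[5] = 2·max(3,2) = 2·3 = 6
prod[6] = 3·max(3,2) = 3·3 = 9
prod[7] = 2·max(5,6) = 2·6 = 12
prod[8] = 2·max(6,9) = 2·9 = 18
prod[9] = 3·max(6,9) = 3·9 = 27
One optimal split: 3 + 3 + 3; product 3·3·3 = 27.

27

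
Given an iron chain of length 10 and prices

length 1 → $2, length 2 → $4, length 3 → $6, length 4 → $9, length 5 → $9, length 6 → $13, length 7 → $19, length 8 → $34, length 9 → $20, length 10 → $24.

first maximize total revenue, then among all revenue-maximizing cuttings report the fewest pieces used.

Let r[k] be the best obtainable value from length k. For each k, try every first piece i and keep the best of price[i] + r[k−i].
r[1] = 2
r[2] = 4  (first piece 1, then r[1]=2)
r[3] = 6  (first piece 1, then r[2]=4)
r[4] = 9
r[5] = 11  (first piece 1, then r[4]=9)
r[6] = 13  (first piece 1, then r[5]=11)
r[7] = 19
r[8] = 34
r[9] = 36  (first piece 1, then r[8]=34)
r[10] = 38  (first piece 1, then r[9]=36)
Maximum revenue is $38.
Now minimize piece count subject to staying optimal: for each k, pieces[k] = 1 + min over i with p[i]+r[k−i]=r[k] of pieces[k−i].
pieces[7] = 1
pieces[8] = 1
pieces[9] = 2
pieces[10] = 2

2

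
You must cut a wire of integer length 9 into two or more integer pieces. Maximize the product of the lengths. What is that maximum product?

27

Fill P[k] for k=2..9: at each k try every first piece i and multiply by the better of (k−i) uncut or P[k−i].
P[2] = 1×max(1,0) = 1×1 = 1
P[3] = 1×max(2,1) = 1×2 = 2
P[4] = 2×max(2,1) = 2×2 = 4
P[5] = 2×max(3,2) = 2×3 = 6
P[6] = 3×max(3,2) = 3×3 = 9
P[7] = 2×max(5,6) = 2×6 = 12
P[8] = 2×max(6,9) = 2×9 = 18
P[9] = 3×max(6,9) = 3×9 = 27
One optimal split: 3 + 3 + 3; product 3×3×3 = 27.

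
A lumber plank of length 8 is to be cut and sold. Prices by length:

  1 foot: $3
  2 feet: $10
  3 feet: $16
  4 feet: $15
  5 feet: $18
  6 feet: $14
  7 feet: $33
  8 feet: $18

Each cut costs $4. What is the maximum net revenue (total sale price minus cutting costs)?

Consider every possible first cut. net[k] is the best of p[i]+net[k−i] over all sellable i≤k, charging 4 whenever i<k.
net[1] = 3
net[2] = 10
net[3] = 16
net[4] = 16  (first piece 2, then net[2]=10)
net[5] = 22  (first piece 2, then net[3]=16)
net[6] = 28  (first piece 3, then net[3]=16)
net[7] = 33
net[8] = 34  (first piece 2, then net[6]=28)
One optimal plan: pieces 3 + 3 + 2 (2 cuts) → $42 − $8 = $34.

34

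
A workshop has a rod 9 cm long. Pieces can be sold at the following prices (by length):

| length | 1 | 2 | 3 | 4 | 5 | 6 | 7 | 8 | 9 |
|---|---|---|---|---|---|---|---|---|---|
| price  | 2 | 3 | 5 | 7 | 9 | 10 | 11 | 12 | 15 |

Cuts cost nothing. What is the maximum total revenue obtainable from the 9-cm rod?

Consider every possible first cut. R[k] is the best of p[i]+R[k−i] over all sellable i≤k.
R[1] = 2
R[2] = max(2+2, 3+0) = 4
R[3] = max(2+4, 3+2, 5+0) = 6
R[4] = max(2+6, 3+4, 5+2, 7+0) = 8
R[5] = max(2+8, 3+6, 5+4, 7+2, 9+0) = 10
R[6] = max(2+10, 3+8, 5+6, 7+4, 9+2, 10+0) = 12
R[7] = max(2+12, 3+10, 5+8, …, 10+2, 11+0) = 14
R[8] = max(2+14, 3+12, 5+10, …, 11+2, 12+0) = 16
R[9] = max(2+16, 3+14, 5+12, …, 12+2, 15+0) = 18
One optimal cutting: 1 + 1 + 1 + 1 + 1 + 1 + 1 + 1 + 1 → €2 + €2 + €2 + €2 + €2 + €2 + €2 + €2 + €2 = €18.

18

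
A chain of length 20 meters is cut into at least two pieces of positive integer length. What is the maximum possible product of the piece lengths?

1458

Define P[k] = max over 1≤i<k of i · max(k−i, P[k−i]); the inner max lets the remainder stay uncut if that's better.
P[2] = 1*max(1,0) = 1*1 = 1
P[3] = 1*max(2,1) = 1*2 = 2
P[4] = 2*max(2,1) = 2*2 = 4
P[5] = 2*max(3,2) = 2*3 = 6
P[6] = 3*max(3,2) = 3*3 = 9
P[7] = 2*max(5,6) = 2*6 = 12
P[8] = 2*max(6,9) = 2*9 = 18
P[9] = 3*max(6,9) = 3*9 = 27
P[10] = 2*max(8,18) = 2*18 = 36
P[11] = 2*max(9,27) = 2*27 = 54
P[12] = 3*max(9,27) = 3*27 = 81
P[13] = 2*max(11,54) = 2*54 = 108
P[14] = 2*max(12,81) = 2*81 = 162
P[15] = 3*max(12,81) = 3*81 = 243
P[16] = 2*max(14,162) = 2*162 = 324
P[17] = 2*max(15,243) = 2*243 = 486
P[18] = 3*max(15,243) = 3*243 = 729
P[19] = 2*max(17,486) = 2*486 = 972
P[20] = 2*max(18,729) = 2*729 = 1458
One optimal split: 3 + 3 + 3 + 3 + 3 + 3 + 2; product 3*3*3*3*3*3*2 = 1458.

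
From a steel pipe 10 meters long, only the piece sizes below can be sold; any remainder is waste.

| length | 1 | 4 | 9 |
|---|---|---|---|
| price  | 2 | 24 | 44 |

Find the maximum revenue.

Let f[k] be the best obtainable value from length k. For each k, try every first piece i and keep the best of price[i] + f[k−i].
f[1] = 2
f[2] = 4  (first piece 1, then f[1]=2)
f[3] = 6  (first piece 1, then f[2]=4)
f[4] = max(2+6, 24+0) = 24
f[5] = max(2+24, 24+2) = 26
f[6] = max(2+26, 24+4) = 28
f[7] = max(2+28, 24+6) = 30
f[8] = max(2+30, 24+24) = 48
f[9] = max(2+48, 24+26, 44+0) = 50
f[10] = max(2+50, 24+28, 44+2) = 52
One optimal cutting: 4 + 4 + 1 + 1 → $52.

52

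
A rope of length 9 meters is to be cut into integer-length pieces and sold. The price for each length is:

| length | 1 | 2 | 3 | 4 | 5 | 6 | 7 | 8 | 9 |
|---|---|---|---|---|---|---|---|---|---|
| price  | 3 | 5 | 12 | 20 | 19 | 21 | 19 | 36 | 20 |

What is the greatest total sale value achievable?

43

Let v[k] be the best obtainable value from length k. For each k, try every first piece i and keep the best of price[i] + v[k−i].
v[1] = 3
v[2] = 6  (first piece 1, then v[1]=3)
v[3] = 12
v[4] = 20
v[5] = 23  (first piece 1, then v[4]=20)
v[6] = 26  (first piece 1, then v[5]=23)
v[7] = 32  (first piece 3, then v[4]=20)
v[8] = 40  (first piece 4, then v[4]=20)
v[9] = 43  (first piece 1, then v[8]=40)
One optimal cutting: 4 + 4 + 1 → 20 + 20 + 3 = 43.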